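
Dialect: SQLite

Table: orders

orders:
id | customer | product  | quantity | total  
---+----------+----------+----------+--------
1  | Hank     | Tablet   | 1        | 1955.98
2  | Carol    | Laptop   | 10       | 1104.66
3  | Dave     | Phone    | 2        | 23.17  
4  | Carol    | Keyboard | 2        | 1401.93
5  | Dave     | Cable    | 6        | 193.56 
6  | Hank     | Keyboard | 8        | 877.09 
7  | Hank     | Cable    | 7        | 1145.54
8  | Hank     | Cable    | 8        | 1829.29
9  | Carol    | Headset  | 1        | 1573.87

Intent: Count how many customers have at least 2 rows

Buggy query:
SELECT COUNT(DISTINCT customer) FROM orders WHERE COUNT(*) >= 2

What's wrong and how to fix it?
Bug: COUNT(*) cannot appear in WHERE; the per-group count doesn't exist yet

Fix: Group first with HAVING COUNT(*) >= 2, then COUNT the resulting groups

Corrected query:
SELECT COUNT(*) FROM (SELECT customer FROM orders GROUP BY customer HAVING COUNT(*) >= 2)

Result:
COUNT(*)
--------
3       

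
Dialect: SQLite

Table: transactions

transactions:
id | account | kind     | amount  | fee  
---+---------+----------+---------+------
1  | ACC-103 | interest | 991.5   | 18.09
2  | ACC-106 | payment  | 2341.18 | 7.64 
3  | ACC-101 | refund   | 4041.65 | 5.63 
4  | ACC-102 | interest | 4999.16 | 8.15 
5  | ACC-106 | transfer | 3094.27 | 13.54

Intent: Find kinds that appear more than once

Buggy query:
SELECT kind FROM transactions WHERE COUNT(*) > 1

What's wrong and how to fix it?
Bug: WHERE can't reference COUNT(*); aggregates are computed after WHERE

Fix: Group first, then use HAVING for the count condition

Corrected query:
SELECT kind FROM transactions GROUP BY kind HAVING COUNT(*) > 1

Result:
kind    
--------
interest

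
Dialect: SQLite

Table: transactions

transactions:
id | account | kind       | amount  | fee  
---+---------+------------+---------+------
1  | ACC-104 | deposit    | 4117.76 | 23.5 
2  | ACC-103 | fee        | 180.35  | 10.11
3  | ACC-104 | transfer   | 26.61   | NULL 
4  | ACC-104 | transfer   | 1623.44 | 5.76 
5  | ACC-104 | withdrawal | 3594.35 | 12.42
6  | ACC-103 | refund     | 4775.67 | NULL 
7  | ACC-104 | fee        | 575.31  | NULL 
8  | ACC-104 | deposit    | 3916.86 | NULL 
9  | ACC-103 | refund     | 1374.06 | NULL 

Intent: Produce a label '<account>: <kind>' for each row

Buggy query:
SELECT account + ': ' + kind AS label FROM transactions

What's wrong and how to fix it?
Bug: '+' is numeric addition; on text columns SQLite converts them to 0 instead of concatenating

Fix: Use the || operator for string concatenation

Corrected query:
SELECT account || ': ' || kind AS label FROM transactions

Result:
label              
-------------------
ACC-104: deposit   
ACC-103: fee       
ACC-104: transfer  
ACC-104: transfer  
ACC-104: withdrawal
ACC-103: refund    
ACC-104: fee       
ACC-104: deposit   
ACC-103: refund    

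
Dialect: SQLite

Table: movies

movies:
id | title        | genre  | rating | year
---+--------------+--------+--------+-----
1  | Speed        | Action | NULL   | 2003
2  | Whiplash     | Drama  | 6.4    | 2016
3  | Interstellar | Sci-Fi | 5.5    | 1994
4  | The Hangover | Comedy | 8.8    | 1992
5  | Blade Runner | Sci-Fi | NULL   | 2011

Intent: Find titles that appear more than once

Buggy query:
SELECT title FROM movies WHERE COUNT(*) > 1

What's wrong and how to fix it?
Bug: COUNT(*) is an aggregate and cannot be used in WHERE

Fix: GROUP BY title, then filter groups with HAVING COUNT(*) > 1

Corrected query:
SELECT title FROM movies GROUP BY title HAVING COUNT(*) > 1

Result:
(no rows)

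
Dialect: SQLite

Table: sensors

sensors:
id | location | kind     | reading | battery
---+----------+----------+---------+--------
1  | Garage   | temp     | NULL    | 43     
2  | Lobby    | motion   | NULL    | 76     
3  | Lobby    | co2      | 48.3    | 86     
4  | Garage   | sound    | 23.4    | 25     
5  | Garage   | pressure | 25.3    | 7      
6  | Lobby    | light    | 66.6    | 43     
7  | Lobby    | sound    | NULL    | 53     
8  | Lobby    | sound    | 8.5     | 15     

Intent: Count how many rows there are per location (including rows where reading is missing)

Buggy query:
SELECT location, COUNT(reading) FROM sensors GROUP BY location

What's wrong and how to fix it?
Bug: COUNT(reading) skips NULLs, so groups with missing reading are undercounted

Fix: Use COUNT(*) to count all rows regardless of NULL

Corrected query:
SELECT location, COUNT(*) FROM sensors GROUP BY location

Result:
location | COUNT(*)
---------+---------
Garage   | 3       
Lobby    | 5       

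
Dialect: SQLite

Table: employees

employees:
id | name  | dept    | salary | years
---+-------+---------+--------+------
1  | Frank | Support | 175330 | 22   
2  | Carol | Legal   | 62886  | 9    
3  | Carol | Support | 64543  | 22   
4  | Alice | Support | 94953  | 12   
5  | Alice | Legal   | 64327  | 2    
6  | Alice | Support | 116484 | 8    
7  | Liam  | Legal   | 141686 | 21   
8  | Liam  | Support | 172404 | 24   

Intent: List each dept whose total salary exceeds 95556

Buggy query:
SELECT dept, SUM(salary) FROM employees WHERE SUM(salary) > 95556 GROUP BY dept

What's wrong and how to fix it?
Bug: SUM(salary) is an aggregate, but WHERE filters rows before aggregation

Fix: Move the aggregate condition to a HAVING clause

Corrected query:
SELECT dept, SUM(salary) FROM employees GROUP BY dept HAVING SUM(salary) > 95556

Result:
dept    | SUM(salary)
--------+------------
Legal   | 268899     
Support | 623714     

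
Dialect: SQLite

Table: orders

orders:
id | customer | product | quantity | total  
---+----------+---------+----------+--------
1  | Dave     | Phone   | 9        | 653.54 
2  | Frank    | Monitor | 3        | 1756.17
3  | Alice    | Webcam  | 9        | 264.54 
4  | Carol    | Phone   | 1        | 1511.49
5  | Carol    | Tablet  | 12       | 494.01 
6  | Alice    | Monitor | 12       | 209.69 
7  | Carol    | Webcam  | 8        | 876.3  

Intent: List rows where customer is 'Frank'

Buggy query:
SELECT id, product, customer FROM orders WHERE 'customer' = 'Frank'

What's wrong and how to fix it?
Bug: Single quotes denote string literals in SQL; the column name is being compared as a constant string

Fix: Reference the column as customer without single quotes

Corrected query:
SELECT id, product, customer FROM orders WHERE customer = 'Frank'

Result:
id | product | customer
---+---------+---------
2  | Monitor | Frank   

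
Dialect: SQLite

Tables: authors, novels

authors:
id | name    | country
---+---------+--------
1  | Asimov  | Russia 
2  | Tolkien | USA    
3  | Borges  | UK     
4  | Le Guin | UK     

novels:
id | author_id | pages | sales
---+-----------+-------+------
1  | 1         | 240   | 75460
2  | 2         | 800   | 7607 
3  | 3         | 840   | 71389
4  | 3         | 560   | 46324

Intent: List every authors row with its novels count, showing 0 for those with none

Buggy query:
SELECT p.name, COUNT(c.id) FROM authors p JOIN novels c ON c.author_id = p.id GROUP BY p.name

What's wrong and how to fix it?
Bug: An inner join excludes parents with zero children

Fix: Switch to LEFT JOIN to retain unmatched parent rows

Corrected query:
SELECT p.name, COUNT(c.id) FROM authors p LEFT JOIN novels c ON c.author_id = p.id GROUP BY p.name

Result:
name    | COUNT(c.id)
--------+------------
Asimov  | 1          
Borges  | 2          
Le Guin | 0          
Tolkien | 1          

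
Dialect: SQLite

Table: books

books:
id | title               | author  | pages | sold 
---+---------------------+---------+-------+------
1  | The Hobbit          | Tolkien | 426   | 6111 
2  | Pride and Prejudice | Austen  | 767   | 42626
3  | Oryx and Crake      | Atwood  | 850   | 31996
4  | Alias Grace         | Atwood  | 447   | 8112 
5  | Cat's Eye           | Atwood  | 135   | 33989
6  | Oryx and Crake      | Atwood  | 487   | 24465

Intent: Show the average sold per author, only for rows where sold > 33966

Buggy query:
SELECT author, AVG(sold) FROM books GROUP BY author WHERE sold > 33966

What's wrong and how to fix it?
Bug: Row-level WHERE must come before GROUP BY in the clause order

Fix: Place WHERE between FROM and GROUP BY

Corrected query:
SELECT author, AVG(sold) FROM books WHERE sold > 33966 GROUP BY author

Result:
author | AVG(sold)
-------+----------
Atwood | 33989    
Austen | 42626    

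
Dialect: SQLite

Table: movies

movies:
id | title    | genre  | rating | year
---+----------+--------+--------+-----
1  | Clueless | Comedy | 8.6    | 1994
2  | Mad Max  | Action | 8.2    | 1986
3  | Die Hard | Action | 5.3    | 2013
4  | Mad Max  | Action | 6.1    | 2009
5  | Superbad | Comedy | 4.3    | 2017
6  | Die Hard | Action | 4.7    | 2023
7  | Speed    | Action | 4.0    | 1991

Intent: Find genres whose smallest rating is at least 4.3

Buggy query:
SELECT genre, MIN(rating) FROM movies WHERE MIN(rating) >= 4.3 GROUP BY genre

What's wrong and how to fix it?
Bug: Aggregates like MIN are computed per group after WHERE runs

Fix: Replace WHERE with HAVING after the GROUP BY

Corrected query:
SELECT genre, MIN(rating) FROM movies GROUP BY genre HAVING MIN(rating) >= 4.3

Result:
genre  | MIN(rating)
-------+------------
Comedy | 4.3        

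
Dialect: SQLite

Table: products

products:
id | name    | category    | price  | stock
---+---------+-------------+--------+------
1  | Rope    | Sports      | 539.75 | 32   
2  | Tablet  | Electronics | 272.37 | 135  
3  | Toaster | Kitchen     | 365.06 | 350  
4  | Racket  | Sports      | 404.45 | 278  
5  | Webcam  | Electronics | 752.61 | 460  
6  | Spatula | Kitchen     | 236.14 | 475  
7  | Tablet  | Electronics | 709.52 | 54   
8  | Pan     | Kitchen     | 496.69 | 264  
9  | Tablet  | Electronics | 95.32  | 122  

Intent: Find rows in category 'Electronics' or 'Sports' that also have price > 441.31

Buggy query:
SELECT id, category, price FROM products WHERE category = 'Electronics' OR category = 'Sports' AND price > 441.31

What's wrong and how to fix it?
Bug: Without parentheses, AND is evaluated before OR, so the price filter only applies to the 'Sports' branch

Fix: Add parentheses around the OR so the AND applies to both alternatives

Corrected query:
SELECT id, category, price FROM products WHERE (category = 'Electronics' OR category = 'Sports') AND price > 441.31

Result:
id | category    | price 
---+-------------+-------
1  | Sports      | 539.75
5  | Electronics | 752.61
7  | Electronics | 709.52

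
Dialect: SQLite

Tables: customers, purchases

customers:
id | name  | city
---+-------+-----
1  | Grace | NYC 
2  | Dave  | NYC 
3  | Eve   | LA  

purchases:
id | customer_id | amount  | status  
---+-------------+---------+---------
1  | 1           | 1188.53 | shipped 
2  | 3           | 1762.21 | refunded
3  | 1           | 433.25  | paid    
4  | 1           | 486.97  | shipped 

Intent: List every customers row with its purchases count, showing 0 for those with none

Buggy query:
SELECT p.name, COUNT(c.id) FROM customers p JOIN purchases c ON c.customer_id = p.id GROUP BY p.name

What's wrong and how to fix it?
Bug: An inner join excludes parents with zero children

Fix: Switch to LEFT JOIN to retain unmatched parent rows

Corrected query:
SELECT p.name, COUNT(c.id) FROM customers p LEFT JOIN purchases c ON c.customer_id = p.id GROUP BY p.name

Result:
name  | COUNT(c.id)
------+------------
Dave  | 0          
Eve   | 1          
Grace | 3          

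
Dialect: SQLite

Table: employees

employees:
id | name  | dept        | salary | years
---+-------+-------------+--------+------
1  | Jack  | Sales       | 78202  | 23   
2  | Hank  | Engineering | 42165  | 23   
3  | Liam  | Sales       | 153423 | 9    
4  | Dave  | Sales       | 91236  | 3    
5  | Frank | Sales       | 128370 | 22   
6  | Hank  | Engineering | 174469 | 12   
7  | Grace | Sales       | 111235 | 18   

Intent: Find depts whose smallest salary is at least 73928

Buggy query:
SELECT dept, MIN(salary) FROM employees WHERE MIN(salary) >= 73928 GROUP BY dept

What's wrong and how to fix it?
Bug: Aggregates like MIN are computed per group after WHERE runs

Fix: Use HAVING for the per-group MIN condition

Corrected query:
SELECT dept, MIN(salary) FROM employees GROUP BY dept HAVING MIN(salary) >= 73928

Result:
dept  | MIN(salary)
------+------------
Sales | 78202      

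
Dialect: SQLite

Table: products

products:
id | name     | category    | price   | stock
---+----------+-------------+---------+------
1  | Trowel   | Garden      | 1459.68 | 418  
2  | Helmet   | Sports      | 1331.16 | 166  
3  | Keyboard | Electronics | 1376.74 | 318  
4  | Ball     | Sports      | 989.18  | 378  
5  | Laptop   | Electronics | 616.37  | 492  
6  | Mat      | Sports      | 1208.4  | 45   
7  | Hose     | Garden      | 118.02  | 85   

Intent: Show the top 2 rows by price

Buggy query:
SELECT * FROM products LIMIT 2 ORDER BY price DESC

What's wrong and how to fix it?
Bug: LIMIT must come after ORDER BY

Fix: Swap the clauses: ORDER BY first, then LIMIT

Corrected query:
SELECT * FROM products ORDER BY price DESC LIMIT 2

Result:
id | name     | category    | price   | stock
---+----------+-------------+---------+------
1  | Trowel   | Garden      | 1459.68 | 418  
3  | Keyboard | Electronics | 1376.74 | 318  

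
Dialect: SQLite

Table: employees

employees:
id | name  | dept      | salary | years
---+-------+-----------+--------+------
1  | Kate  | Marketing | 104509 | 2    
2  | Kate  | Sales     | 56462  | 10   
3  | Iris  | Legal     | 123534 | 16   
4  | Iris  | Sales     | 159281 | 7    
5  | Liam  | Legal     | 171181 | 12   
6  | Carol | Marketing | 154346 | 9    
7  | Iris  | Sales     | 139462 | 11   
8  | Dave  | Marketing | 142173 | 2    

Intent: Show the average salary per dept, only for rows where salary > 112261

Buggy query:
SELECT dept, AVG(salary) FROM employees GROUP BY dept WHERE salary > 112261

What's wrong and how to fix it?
Bug: Row-level WHERE must come before GROUP BY in the clause order

Fix: Move the WHERE clause before GROUP BY

Corrected query:
SELECT dept, AVG(salary) FROM employees WHERE salary > 112261 GROUP BY dept

Result:
dept      | AVG(salary)
----------+------------
Legal     | 147357.5   
Marketing | 148259.5   
Sales     | 149371.5   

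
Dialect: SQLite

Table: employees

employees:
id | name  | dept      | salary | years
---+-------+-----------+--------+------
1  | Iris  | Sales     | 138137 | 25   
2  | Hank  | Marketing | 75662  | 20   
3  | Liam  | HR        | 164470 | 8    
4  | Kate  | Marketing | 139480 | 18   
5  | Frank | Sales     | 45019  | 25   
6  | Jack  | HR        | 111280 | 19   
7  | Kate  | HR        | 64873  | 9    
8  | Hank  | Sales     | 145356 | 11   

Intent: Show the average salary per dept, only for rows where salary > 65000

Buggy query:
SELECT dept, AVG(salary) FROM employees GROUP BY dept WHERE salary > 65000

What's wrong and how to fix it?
Bug: WHERE cannot follow GROUP BY

Fix: Move the WHERE clause before GROUP BY

Corrected query:
SELECT dept, AVG(salary) FROM employees WHERE salary > 65000 GROUP BY dept

Result:
dept      | AVG(salary)
----------+------------
HR        | 137875     
Marketing | 107571     
Sales     | 141746.5   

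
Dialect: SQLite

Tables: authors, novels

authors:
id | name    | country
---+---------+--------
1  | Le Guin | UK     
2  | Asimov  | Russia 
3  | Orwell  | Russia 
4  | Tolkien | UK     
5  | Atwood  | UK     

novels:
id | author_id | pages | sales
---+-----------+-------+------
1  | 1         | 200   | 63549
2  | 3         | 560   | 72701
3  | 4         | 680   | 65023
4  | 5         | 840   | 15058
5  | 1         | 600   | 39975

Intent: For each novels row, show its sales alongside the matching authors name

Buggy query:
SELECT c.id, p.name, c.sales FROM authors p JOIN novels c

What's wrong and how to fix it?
Bug: JOIN with no ON clause produces a cartesian product; every novels row pairs with every authors row

Fix: Add ON c.author_id = p.id to the JOIN

Corrected query:
SELECT c.id, p.name, c.sales FROM authors p JOIN novels c ON c.author_id = p.id

Result:
id | name    | sales
---+---------+------
1  | Le Guin | 63549
2  | Orwell  | 72701
3  | Tolkien | 65023
4  | Atwood  | 15058
5  | Le Guin | 39975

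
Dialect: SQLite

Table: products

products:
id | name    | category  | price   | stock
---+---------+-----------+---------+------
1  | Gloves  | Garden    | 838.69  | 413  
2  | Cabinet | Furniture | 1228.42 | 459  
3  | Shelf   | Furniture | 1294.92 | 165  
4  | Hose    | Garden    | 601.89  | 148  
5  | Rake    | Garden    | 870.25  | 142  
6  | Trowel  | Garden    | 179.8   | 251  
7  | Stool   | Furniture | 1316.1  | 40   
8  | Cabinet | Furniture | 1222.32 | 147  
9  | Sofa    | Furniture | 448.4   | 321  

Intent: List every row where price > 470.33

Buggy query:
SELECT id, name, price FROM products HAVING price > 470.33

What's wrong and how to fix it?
Bug: This is a non-aggregate query (no GROUP BY, no aggregates), so in SQLite the HAVING clause is invalid here; a row-level condition belongs in WHERE

Fix: Replace HAVING with WHERE since the condition applies to individual rows

Corrected query:
SELECT id, name, price FROM products WHERE price > 470.33

Result:
id | name    | price  
---+---------+--------
1  | Gloves  | 838.69 
2  | Cabinet | 1228.42
3  | Shelf   | 1294.92
4  | Hose    | 601.89 
5  | Rake    | 870.25 
7  | Stool   | 1316.1 
8  | Cabinet | 1222.32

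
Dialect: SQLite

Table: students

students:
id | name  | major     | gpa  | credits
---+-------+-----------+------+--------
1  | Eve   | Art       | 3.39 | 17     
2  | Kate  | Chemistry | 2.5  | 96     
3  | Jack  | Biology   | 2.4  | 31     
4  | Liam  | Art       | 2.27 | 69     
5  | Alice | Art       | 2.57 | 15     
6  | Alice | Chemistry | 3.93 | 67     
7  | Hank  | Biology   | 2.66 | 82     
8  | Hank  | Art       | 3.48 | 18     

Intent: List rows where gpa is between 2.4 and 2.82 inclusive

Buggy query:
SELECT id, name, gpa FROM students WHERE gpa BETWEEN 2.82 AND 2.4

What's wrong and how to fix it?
Bug: BETWEEN expects the lower bound first; with 2.82 AND 2.4 the range is empty

Fix: Write BETWEEN 2.4 AND 2.82

Corrected query:
SELECT id, name, gpa FROM students WHERE gpa BETWEEN 2.4 AND 2.82

Result:
id | name  | gpa 
---+-------+-----
2  | Kate  | 2.5 
3  | Jack  | 2.4 
5  | Alice | 2.57
7  | Hank  | 2.66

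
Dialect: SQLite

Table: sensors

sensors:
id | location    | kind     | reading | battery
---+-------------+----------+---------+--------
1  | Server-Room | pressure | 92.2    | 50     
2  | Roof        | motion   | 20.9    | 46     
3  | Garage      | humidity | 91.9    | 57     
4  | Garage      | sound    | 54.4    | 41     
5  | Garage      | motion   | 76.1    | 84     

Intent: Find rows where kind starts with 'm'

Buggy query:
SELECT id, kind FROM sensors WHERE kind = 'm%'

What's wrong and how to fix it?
Bug: '=' compares the literal string including the % character; pattern matching needs LIKE

Fix: Use LIKE for wildcard pattern matching

Corrected query:
SELECT id, kind FROM sensors WHERE kind LIKE 'm%'

Result:
id | kind  
---+-------
2  | motion
5  | motion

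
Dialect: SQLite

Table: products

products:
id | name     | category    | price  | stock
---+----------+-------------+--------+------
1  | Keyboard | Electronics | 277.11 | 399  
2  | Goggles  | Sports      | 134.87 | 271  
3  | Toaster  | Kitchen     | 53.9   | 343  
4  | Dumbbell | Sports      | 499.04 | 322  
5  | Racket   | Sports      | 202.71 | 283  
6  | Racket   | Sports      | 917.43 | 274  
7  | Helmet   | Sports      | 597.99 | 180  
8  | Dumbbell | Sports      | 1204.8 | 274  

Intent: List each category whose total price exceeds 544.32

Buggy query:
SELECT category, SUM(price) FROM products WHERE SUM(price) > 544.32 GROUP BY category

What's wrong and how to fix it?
Bug: SUM(price) is an aggregate, but WHERE filters rows before aggregation

Fix: Move the aggregate condition to a HAVING clause

Corrected query:
SELECT category, SUM(price) FROM products GROUP BY category HAVING SUM(price) > 544.32

Result:
category | SUM(price)
---------+-----------
Sports   | 3556.84   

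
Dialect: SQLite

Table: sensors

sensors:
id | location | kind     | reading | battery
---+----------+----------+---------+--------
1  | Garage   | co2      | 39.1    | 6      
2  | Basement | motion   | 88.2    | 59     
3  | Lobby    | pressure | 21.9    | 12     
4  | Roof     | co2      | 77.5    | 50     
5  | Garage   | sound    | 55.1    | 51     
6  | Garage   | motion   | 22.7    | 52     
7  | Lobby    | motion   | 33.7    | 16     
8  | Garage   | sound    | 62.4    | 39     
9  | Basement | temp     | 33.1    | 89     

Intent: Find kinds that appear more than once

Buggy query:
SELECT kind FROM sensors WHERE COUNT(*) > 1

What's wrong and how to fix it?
Bug: COUNT(*) is an aggregate and cannot be used in WHERE

Fix: GROUP BY kind, then filter groups with HAVING COUNT(*) > 1

Corrected query:
SELECT kind FROM sensors GROUP BY kind HAVING COUNT(*) > 1

Result:
kind  
------
co2   
motion
sound 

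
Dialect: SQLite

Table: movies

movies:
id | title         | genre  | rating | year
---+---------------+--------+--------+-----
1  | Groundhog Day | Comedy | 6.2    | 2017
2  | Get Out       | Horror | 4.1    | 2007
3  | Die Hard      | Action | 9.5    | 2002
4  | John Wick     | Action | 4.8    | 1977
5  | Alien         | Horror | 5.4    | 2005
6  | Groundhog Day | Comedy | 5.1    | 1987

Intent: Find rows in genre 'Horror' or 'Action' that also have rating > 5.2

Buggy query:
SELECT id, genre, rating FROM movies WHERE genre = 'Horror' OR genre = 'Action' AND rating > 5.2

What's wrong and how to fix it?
Bug: Without parentheses, AND is evaluated before OR, so the rating filter only applies to the 'Action' branch

Fix: Group the OR with parentheses (or use IN), then AND the threshold

Corrected query:
SELECT id, genre, rating FROM movies WHERE (genre = 'Horror' OR genre = 'Action') AND rating > 5.2

Result:
id | genre  | rating
---+--------+-------
3  | Action | 9.5   
5  | Horror | 5.4   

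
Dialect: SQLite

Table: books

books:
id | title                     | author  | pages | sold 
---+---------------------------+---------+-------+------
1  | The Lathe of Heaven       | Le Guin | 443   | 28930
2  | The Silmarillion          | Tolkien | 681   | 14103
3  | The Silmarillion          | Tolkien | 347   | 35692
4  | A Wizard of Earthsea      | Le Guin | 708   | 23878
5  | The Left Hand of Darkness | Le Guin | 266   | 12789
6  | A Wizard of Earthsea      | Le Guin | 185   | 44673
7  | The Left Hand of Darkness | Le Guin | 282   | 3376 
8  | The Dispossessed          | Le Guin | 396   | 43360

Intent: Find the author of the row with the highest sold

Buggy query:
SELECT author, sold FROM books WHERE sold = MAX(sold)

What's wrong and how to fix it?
Bug: MAX(sold) is an aggregate and cannot be used directly in WHERE

Fix: Wrap MAX in a scalar subquery so WHERE compares against a single value

Corrected query:
SELECT author, sold FROM books WHERE sold = (SELECT MAX(sold) FROM books)

Result:
author  | sold 
--------+------
Le Guin | 44673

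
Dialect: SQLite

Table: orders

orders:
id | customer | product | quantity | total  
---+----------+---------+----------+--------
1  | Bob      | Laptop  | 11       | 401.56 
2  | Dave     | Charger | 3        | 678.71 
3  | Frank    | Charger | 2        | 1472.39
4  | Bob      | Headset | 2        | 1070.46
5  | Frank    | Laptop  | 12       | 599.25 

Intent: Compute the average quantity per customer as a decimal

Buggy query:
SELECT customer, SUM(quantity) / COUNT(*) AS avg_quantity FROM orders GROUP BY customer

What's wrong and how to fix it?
Bug: SUM(quantity) and COUNT(*) are both integers; the division truncates the fractional part

Fix: Multiply by 1.0 (or CAST to REAL) to force floating-point division

Corrected query:
SELECT customer, SUM(quantity) * 1.0 / COUNT(*) AS avg_quantity FROM orders GROUP BY customer

Result:
customer | avg_quantity
---------+-------------
Bob      | 6.5         
Dave     | 3           
Frank    | 7           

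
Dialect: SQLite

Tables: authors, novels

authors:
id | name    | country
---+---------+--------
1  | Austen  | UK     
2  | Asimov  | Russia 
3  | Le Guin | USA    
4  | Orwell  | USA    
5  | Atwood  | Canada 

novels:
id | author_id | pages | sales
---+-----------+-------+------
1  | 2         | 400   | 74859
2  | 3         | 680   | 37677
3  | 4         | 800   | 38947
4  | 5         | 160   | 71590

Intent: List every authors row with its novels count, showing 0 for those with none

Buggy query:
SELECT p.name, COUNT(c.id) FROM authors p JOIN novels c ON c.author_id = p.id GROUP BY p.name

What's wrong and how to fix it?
Bug: INNER JOIN drops authors rows that have no matching novels rows

Fix: Use LEFT JOIN so parents without children still appear (COUNT(c.id) gives 0)

Corrected query:
SELECT p.name, COUNT(c.id) FROM authors p LEFT JOIN novels c ON c.author_id = p.id GROUP BY p.name

Result:
name    | COUNT(c.id)
--------+------------
Asimov  | 1          
Atwood  | 1          
Austen  | 0          
Le Guin | 1          
Orwell  | 1          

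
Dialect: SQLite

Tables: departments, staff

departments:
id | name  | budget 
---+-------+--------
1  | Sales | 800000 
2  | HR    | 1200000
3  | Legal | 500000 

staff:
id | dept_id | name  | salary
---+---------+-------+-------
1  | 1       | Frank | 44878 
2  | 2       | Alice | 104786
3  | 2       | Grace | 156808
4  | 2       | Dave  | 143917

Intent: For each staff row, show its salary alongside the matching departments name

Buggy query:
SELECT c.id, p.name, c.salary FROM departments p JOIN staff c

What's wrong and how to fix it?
Bug: JOIN with no ON clause produces a cartesian product; every staff row pairs with every departments row

Fix: Add ON c.dept_id = p.id to the JOIN

Corrected query:
SELECT c.id, p.name, c.salary FROM departments p JOIN staff c ON c.dept_id = p.id

Result:
id | name  | salary
---+-------+-------
1  | Sales | 44878 
2  | HR    | 104786
3  | HR    | 156808
4  | HR    | 143917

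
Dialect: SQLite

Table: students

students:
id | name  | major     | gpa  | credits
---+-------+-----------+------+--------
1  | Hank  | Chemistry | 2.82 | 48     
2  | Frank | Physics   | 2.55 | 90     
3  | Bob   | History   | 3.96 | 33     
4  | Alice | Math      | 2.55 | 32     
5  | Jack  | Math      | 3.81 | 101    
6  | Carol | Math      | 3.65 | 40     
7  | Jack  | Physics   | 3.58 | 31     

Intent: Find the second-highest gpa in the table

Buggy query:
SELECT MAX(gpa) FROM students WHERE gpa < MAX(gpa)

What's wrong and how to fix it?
Bug: The inner MAX is an aggregate inside WHERE, which is not allowed

Fix: Put the inner MAX in a scalar subquery

Corrected query:
SELECT MAX(gpa) FROM students WHERE gpa < (SELECT MAX(gpa) FROM students)

Result:
MAX(gpa)
--------
3.81    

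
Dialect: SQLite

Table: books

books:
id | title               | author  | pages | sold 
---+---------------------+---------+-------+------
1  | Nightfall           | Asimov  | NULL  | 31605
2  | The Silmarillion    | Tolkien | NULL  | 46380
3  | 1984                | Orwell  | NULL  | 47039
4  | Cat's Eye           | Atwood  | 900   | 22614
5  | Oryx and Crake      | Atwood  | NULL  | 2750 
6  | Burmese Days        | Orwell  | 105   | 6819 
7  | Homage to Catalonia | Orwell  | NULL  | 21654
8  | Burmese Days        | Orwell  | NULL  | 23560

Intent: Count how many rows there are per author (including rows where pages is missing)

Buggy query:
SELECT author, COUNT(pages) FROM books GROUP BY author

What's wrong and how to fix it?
Bug: COUNT(pages) skips NULLs, so groups with missing pages are undercounted

Fix: Use COUNT(*) to count all rows regardless of NULL

Corrected query:
SELECT author, COUNT(*) FROM books GROUP BY author

Result:
author  | COUNT(*)
--------+---------
Asimov  | 1       
Atwood  | 2       
Orwell  | 4       
Tolkien | 1       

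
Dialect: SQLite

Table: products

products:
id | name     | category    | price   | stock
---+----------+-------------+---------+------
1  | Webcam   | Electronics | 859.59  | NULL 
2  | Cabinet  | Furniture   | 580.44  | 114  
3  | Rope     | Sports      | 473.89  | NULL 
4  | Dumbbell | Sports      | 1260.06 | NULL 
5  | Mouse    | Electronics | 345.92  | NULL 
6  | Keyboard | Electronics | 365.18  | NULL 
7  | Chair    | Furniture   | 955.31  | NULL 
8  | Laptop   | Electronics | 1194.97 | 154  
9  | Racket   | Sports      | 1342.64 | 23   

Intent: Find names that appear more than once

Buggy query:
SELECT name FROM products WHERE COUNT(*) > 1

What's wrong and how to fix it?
Bug: COUNT(*) is an aggregate and cannot be used in WHERE

Fix: GROUP BY name, then filter groups with HAVING COUNT(*) > 1

Corrected query:
SELECT name FROM products GROUP BY name HAVING COUNT(*) > 1

Result:
(no rows)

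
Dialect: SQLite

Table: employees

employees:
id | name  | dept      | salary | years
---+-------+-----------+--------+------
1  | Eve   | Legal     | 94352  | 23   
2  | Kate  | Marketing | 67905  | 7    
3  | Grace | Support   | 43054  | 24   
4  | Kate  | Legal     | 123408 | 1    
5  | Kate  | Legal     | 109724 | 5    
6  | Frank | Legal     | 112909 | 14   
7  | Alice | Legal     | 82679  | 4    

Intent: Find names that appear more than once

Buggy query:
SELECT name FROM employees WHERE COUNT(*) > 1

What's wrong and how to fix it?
Bug: COUNT(*) is an aggregate and cannot be used in WHERE

Fix: GROUP BY name, then filter groups with HAVING COUNT(*) > 1

Corrected query:
SELECT name FROM employees GROUP BY name HAVING COUNT(*) > 1

Result:
name
----
Kate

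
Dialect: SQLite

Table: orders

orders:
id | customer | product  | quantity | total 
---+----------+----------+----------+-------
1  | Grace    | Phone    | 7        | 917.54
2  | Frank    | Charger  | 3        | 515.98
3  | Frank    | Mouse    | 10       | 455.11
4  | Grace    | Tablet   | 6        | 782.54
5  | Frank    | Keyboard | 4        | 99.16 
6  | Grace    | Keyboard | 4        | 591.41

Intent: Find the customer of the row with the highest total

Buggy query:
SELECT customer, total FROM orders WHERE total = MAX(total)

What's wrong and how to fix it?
Bug: WHERE is evaluated per row; an aggregate over the whole table isn't defined there

Fix: Wrap MAX in a scalar subquery so WHERE compares against a single value

Corrected query:
SELECT customer, total FROM orders WHERE total = (SELECT MAX(total) FROM orders)

Result:
customer | total 
---------+-------
Grace    | 917.54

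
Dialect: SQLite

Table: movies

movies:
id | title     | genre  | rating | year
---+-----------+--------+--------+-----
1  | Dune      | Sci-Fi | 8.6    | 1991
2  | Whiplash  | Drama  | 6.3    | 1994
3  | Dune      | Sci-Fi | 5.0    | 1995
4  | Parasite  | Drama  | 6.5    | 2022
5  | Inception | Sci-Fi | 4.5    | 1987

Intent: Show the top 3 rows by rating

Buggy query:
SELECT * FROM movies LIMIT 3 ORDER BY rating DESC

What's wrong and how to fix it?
Bug: LIMIT must come after ORDER BY

Fix: Sort with ORDER BY, then apply LIMIT

Corrected query:
SELECT * FROM movies ORDER BY rating DESC LIMIT 3

Result:
id | title    | genre  | rating | year
---+----------+--------+--------+-----
1  | Dune     | Sci-Fi | 8.6    | 1991
4  | Parasite | Drama  | 6.5    | 2022
2  | Whiplash | Drama  | 6.3    | 1994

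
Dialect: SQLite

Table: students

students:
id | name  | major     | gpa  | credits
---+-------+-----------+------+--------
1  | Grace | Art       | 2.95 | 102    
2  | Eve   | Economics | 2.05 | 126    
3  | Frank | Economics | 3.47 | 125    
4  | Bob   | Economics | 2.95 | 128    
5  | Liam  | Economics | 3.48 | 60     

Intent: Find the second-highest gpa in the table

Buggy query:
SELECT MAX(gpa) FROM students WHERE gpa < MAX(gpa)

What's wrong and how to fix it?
Bug: The inner MAX is an aggregate inside WHERE, which is not allowed

Fix: Compute the overall MAX in a subquery, then take MAX of rows below it

Corrected query:
SELECT MAX(gpa) FROM students WHERE gpa < (SELECT MAX(gpa) FROM students)

Result:
MAX(gpa)
--------
3.47    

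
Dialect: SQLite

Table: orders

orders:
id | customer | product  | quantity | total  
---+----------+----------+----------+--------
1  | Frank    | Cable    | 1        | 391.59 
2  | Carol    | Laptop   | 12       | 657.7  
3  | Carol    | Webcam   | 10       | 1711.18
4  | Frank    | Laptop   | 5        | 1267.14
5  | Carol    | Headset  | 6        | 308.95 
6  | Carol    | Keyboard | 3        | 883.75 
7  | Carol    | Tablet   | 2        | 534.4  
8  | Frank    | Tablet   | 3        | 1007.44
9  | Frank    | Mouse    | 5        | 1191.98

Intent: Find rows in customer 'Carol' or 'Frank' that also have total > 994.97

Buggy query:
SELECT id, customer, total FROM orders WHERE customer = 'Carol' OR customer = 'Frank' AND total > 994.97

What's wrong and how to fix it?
Bug: Without parentheses, AND is evaluated before OR, so the total filter only applies to the 'Frank' branch

Fix: Group the OR with parentheses (or use IN), then AND the threshold

Corrected query:
SELECT id, customer, total FROM orders WHERE (customer = 'Carol' OR customer = 'Frank') AND total > 994.97

Result:
id | customer | total  
---+----------+--------
3  | Carol    | 1711.18
4  | Frank    | 1267.14
8  | Frank    | 1007.44
9  | Frank    | 1191.98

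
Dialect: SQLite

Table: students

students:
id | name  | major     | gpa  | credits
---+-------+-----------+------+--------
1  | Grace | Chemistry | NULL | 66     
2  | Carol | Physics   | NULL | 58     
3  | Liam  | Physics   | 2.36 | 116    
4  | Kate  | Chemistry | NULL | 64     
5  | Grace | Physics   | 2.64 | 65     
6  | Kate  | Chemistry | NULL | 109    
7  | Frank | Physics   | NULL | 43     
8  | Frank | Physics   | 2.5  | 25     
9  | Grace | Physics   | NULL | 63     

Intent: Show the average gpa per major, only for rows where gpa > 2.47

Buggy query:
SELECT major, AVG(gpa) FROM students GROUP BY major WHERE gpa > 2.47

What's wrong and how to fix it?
Bug: WHERE cannot follow GROUP BY

Fix: Place WHERE between FROM and GROUP BY

Corrected query:
SELECT major, AVG(gpa) FROM students WHERE gpa > 2.47 GROUP BY major

Result:
major   | AVG(gpa)
--------+---------
Physics | 2.57    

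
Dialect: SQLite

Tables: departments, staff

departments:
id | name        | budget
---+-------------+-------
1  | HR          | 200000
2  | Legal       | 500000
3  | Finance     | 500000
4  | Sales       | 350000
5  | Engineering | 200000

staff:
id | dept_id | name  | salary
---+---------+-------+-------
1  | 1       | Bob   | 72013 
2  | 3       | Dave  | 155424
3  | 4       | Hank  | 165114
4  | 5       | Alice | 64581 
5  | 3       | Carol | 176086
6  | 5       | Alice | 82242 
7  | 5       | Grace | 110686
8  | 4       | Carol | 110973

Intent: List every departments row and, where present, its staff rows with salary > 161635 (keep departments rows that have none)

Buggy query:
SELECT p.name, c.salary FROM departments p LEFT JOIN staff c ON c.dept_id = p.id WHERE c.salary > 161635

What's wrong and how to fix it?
Bug: A WHERE condition on the right-hand table after LEFT JOIN drops unmatched parents

Fix: Put 'c.salary > 161635' in the JOIN's ON clause instead of WHERE

Corrected query:
SELECT p.name, c.salary FROM departments p LEFT JOIN staff c ON c.dept_id = p.id AND c.salary > 161635

Result:
name        | salary
------------+-------
HR          | NULL  
Legal       | NULL  
Finance     | 176086
Sales       | 165114
Engineering | NULL  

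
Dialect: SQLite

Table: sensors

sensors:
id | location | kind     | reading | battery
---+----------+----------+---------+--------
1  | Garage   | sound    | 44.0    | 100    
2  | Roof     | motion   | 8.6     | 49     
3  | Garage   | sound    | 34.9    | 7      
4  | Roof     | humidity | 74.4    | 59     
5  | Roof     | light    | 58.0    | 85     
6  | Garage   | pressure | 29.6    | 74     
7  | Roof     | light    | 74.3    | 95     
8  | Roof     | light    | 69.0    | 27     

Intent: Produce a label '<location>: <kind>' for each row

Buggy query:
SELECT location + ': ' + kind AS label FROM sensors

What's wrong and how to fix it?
Bug: '+' is numeric addition; on text columns SQLite converts them to 0 instead of concatenating

Fix: Replace + with || to concatenate text

Corrected query:
SELECT location || ': ' || kind AS label FROM sensors

Result:
label           
----------------
Garage: sound   
Roof: motion    
Garage: sound   
Roof: humidity  
Roof: light     
Garage: pressure
Roof: light     
Roof: light     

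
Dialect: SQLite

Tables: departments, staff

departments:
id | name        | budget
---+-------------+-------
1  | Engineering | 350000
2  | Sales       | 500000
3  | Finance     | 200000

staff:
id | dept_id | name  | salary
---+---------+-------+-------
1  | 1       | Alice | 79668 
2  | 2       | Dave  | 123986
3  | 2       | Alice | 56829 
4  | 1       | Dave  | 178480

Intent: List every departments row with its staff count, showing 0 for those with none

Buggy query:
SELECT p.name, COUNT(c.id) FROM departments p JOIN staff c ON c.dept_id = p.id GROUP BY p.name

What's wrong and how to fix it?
Bug: An inner join excludes parents with zero children

Fix: Switch to LEFT JOIN to retain unmatched parent rows

Corrected query:
SELECT p.name, COUNT(c.id) FROM departments p LEFT JOIN staff c ON c.dept_id = p.id GROUP BY p.name

Result:
name        | COUNT(c.id)
------------+------------
Engineering | 2          
Finance     | 0          
Sales       | 2          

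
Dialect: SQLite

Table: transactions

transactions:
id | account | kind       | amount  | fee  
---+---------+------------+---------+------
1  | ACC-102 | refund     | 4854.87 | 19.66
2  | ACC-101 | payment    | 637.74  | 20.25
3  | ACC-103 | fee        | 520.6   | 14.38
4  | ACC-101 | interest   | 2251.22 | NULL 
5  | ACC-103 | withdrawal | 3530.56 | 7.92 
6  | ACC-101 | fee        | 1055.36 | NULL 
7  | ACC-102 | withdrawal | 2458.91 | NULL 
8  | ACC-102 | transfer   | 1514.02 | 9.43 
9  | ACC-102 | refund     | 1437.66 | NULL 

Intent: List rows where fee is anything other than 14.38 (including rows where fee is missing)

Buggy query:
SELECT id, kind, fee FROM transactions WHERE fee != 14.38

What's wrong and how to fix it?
Bug: Inequality against NULL is unknown, not true; rows with NULL are dropped

Fix: Handle NULL separately with IS NULL alongside the inequality

Corrected query:
SELECT id, kind, fee FROM transactions WHERE fee != 14.38 OR fee IS NULL

Result:
id | kind       | fee  
---+------------+------
1  | refund     | 19.66
2  | payment    | 20.25
4  | interest   | NULL 
5  | withdrawal | 7.92 
6  | fee        | NULL 
7  | withdrawal | NULL 
8  | transfer   | 9.43 
9  | refund     | NULL 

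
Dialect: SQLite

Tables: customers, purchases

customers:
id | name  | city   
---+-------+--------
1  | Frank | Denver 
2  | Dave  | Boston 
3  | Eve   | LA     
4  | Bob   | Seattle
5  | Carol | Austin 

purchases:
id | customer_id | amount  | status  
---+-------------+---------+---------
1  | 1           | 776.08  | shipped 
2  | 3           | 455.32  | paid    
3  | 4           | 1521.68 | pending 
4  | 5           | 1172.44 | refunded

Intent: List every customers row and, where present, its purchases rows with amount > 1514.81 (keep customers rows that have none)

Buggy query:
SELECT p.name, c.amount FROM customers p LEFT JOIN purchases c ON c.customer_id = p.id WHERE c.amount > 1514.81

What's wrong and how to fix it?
Bug: A WHERE condition on the right-hand table after LEFT JOIN drops unmatched parents

Fix: Put 'c.amount > 1514.81' in the JOIN's ON clause instead of WHERE

Corrected query:
SELECT p.name, c.amount FROM customers p LEFT JOIN purchases c ON c.customer_id = p.id AND c.amount > 1514.81

Result:
name  | amount 
------+--------
Frank | NULL   
Dave  | NULL   
Eve   | NULL   
Bob   | 1521.68
Carol | NULL   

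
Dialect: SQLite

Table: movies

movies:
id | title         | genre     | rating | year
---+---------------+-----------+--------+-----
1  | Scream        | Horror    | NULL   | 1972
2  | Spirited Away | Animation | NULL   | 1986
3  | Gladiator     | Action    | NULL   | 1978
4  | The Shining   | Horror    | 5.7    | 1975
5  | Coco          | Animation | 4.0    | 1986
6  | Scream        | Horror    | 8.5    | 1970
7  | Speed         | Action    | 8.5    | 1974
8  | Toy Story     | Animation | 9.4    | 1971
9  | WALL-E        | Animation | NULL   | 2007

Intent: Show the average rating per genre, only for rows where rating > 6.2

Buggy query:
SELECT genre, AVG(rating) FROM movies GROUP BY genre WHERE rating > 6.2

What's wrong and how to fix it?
Bug: WHERE cannot follow GROUP BY

Fix: Move the WHERE clause before GROUP BY

Corrected query:
SELECT genre, AVG(rating) FROM movies WHERE rating > 6.2 GROUP BY genre

Result:
genre     | AVG(rating)
----------+------------
Action    | 8.5        
Animation | 9.4        
Horror    | 8.5        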